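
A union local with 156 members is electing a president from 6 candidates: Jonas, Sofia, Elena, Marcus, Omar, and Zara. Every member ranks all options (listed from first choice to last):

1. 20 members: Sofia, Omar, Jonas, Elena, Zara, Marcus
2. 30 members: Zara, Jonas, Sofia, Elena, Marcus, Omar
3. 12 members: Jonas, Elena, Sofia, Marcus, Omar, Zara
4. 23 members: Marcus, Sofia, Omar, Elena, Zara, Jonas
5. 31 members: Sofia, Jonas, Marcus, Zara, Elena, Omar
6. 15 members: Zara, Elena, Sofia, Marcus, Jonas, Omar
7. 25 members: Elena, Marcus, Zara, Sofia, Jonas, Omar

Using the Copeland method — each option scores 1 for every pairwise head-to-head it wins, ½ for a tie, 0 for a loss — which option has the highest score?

Sofia

Jonas: beats Elena, Marcus, and Omar; loses to Sofia and Zara → score 3.
Sofia: beats Jonas, Elena, Marcus, Omar, and Zara → score 5.
Elena: beats Marcus, Omar, and Zara; loses to Jonas and Sofia → score 3.
Marcus: beats Omar and Zara; loses to Jonas, Sofia, and Elena → score 2.
Omar: loses to Jonas, Sofia, Elena, Marcus, and Zara → score 0.
Zara: beats Jonas and Omar; loses to Sofia, Elena, and Marcus → score 2.
Sofia has the best pairwise record.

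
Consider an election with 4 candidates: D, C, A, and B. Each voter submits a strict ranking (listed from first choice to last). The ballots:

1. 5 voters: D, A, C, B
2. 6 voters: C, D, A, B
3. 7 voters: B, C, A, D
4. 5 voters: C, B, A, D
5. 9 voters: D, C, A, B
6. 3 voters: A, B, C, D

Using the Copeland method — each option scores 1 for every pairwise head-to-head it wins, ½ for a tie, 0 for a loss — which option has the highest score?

D: beats A and B; loses to C → score 2.
C: beats D, A, and B → score 3.
A: beats B; loses to D and C → score 1.
B: loses to D, C, and A → score 0.
C has the best pairwise record.

C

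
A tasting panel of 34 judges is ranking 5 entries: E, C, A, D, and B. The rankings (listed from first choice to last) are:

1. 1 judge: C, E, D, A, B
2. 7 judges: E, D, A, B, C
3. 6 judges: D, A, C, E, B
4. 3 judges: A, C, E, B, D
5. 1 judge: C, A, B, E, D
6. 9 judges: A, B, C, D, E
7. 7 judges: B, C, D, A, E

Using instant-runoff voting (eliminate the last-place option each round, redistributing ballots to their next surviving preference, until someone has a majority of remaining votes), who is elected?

Round 1: E 7, C 2, A 12, D 6, B 7. Eliminate C.
Round 2: E 8, A 13, D 6, B 7. Eliminate D.
Round 3: E 8, A 19, B 7. A has a majority.

A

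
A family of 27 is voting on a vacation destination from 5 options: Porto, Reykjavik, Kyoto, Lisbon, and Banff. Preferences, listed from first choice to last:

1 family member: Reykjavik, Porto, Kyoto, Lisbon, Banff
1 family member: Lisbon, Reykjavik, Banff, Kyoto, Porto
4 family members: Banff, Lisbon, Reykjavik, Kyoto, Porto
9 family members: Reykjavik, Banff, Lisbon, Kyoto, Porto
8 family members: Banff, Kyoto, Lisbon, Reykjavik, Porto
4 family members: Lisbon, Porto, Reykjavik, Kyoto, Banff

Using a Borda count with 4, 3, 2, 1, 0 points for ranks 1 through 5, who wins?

Porto: 1·3 + 1·0 + 4·0 + 9·0 + 8·0 + 4·3 = 15
Reykjavik: 1·4 + 1·3 + 4·2 + 9·4 + 8·1 + 4·2 = 67
Kyoto: 1·2 + 1·1 + 4·1 + 9·1 + 8·3 + 4·1 = 44
Lisbon: 1·1 + 1·4 + 4·3 + 9·2 + 8·2 + 4·4 = 67
Banff: 1·0 + 1·2 + 4·4 + 9·3 + 8·4 + 4·0 = 77
Banff has the highest Borda score (77).

Banff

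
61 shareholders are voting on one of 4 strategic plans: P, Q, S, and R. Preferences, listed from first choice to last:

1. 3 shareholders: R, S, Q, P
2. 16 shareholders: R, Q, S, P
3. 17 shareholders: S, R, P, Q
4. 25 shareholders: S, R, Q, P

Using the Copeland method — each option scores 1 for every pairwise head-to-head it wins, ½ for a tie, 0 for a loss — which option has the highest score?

P: loses to Q, S, and R → score 0.
Q: beats P; loses to S and R → score 1.
S: beats P, Q, and R → score 3.
R: beats P and Q; loses to S → score 2.
S has the best pairwise record.

S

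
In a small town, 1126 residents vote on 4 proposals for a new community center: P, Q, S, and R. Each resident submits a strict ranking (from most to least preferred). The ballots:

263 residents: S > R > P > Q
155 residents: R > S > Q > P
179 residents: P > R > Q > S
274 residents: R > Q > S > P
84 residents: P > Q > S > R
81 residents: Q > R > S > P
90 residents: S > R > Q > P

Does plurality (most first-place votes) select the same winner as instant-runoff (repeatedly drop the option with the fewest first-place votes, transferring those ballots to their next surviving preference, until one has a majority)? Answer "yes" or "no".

yes

Plurality — first-place votes: P 263, Q 81, S 353, R 429. Winner: R.
Instant-runoff — R1 P 263, Q 81, S 353, R 429 (Q out); R2 P 263, S 353, R 510 (P out); R3 S 437, R 689 (R winner). Winner: R.
The two methods agree.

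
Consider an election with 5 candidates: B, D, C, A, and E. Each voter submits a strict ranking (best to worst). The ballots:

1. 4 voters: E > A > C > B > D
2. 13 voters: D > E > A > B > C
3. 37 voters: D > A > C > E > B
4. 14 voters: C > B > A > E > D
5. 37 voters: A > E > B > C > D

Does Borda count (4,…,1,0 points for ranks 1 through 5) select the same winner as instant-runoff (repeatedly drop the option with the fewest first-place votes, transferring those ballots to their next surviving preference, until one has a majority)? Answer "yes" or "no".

Borda — scores: B 133, D 200, C 175, A 325, E 217. Winner: A.
Instant-runoff — R1 B 0, D 50, C 14, A 37, E 4 (B out); R2 D 50, C 14, A 37, E 4 (E out); R3 D 50, C 14, A 41 (C out); R4 D 50, A 55 (A winner). Winner: A.
The two methods agree.

yes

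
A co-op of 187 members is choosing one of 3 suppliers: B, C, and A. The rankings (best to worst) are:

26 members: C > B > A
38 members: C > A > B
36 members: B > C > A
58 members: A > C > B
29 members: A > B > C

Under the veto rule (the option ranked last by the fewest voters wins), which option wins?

Last-place votes: B 96, C 29, A 62.
C is ranked last by the fewest voters, so C wins.

C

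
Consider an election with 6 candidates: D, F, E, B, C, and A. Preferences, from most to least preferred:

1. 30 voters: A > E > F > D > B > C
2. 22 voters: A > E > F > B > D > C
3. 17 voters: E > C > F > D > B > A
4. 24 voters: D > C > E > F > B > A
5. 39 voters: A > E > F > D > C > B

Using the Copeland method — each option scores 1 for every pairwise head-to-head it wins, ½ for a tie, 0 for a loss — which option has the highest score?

A

D: beats B and C; loses to F, E, and A → score 2.
F: beats D, B, and C; loses to E and A → score 3.
E: beats D, F, B, and C; loses to A → score 4.
B: loses to D, F, E, C, and A → score 0.
C: beats B; loses to D, F, E, and A → score 1.
A: beats D, F, E, B, and C → score 5.
A has the best pairwise record.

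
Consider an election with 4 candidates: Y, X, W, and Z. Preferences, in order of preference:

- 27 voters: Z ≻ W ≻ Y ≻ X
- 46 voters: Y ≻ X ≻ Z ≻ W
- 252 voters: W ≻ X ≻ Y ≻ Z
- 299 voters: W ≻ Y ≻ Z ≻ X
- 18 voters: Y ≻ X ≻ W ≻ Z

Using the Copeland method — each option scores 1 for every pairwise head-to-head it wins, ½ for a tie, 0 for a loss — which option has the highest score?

W

Y: beats X and Z; loses to W → score 2.
X: loses to Y, W, and Z → score 0.
W: beats Y, X, and Z → score 3.
Z: beats X; loses to Y and W → score 1.
W has the best pairwise record.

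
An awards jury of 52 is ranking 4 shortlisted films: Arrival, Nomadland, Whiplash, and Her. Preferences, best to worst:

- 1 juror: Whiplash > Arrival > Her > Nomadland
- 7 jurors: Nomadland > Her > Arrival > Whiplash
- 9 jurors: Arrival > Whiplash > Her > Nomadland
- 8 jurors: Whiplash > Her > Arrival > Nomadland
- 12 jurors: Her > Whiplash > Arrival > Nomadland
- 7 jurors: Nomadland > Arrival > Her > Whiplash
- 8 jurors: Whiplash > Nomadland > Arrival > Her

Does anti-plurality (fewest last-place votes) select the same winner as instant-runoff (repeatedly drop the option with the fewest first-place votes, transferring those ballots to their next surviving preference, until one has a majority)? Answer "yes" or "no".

no

Anti-plurality — last-place votes: Arrival 0, Nomadland 30, Whiplash 14, Her 8. Winner: Arrival.
Instant-runoff — R1 Arrival 9, Nomadland 14, Whiplash 17, Her 12 (Arrival out); R2 Nomadland 14, Whiplash 26, Her 12 (Her out); R3 Nomadland 14, Whiplash 38 (Whiplash winner). Winner: Whiplash.
The two methods disagree.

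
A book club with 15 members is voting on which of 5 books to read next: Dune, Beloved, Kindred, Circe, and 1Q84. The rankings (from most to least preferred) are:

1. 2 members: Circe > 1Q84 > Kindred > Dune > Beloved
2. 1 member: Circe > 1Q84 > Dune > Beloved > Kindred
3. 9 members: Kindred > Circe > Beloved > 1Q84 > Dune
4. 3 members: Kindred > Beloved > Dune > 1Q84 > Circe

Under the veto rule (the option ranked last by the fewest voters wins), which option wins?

Last-place votes: Dune 9, Beloved 2, Kindred 1, Circe 3, 1Q84 0.
1Q84 is ranked last by the fewest voters, so 1Q84 wins.

1Q84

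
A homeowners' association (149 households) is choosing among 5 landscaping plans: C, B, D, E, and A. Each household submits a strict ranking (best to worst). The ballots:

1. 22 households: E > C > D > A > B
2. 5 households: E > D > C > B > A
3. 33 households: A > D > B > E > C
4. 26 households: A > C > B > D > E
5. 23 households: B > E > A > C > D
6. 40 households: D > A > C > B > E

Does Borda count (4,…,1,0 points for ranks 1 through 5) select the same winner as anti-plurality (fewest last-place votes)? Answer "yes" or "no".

yes

Borda — scores: C 257, B 255, D 344, E 210, A 424. Winner: A.
Anti-plurality — last-place votes: C 33, B 22, D 23, E 66, A 5. Winner: A.
The two methods agree.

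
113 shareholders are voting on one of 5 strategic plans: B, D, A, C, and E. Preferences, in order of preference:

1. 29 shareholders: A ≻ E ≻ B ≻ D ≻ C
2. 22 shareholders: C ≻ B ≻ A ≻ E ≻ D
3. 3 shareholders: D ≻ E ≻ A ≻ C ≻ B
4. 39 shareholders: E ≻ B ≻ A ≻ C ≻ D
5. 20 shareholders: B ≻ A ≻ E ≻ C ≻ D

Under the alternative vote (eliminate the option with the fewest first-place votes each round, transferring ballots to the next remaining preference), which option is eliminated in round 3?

C

Round 1: B 20, D 3, A 29, C 22, E 39. Eliminate D.
Round 2: B 20, A 29, C 22, E 42. Eliminate B.
Round 3: A 49, C 22, E 42. Eliminate C.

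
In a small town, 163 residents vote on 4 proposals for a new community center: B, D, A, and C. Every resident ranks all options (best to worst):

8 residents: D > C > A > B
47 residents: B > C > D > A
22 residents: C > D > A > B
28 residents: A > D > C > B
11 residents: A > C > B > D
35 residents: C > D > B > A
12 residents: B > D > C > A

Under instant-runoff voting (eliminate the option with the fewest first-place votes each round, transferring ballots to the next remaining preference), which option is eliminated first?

Round 1: B 59, D 8, A 39, C 57. Eliminate D.

D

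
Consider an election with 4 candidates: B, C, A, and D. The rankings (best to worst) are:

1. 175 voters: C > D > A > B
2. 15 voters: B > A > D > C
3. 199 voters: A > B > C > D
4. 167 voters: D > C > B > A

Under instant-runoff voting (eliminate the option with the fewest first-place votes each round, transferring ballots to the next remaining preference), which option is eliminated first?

B

Round 1: B 15, C 175, A 199, D 167. Eliminate B.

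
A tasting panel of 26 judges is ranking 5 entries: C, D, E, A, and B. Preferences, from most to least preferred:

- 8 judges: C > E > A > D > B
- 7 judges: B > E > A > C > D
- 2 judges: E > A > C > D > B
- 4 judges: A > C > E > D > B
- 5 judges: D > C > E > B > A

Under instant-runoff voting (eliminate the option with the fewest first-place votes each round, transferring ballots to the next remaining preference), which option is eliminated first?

E

Round 1: C 8, D 5, E 2, A 4, B 7. Eliminate E.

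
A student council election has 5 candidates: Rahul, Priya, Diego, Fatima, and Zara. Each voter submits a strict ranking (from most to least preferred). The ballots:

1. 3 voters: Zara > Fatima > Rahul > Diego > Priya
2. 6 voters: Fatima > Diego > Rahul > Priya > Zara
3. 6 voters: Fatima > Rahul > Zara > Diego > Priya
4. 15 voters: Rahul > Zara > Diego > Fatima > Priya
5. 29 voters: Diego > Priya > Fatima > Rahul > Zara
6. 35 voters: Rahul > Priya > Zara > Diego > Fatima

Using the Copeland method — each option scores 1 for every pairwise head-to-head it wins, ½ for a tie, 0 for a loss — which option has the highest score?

Rahul

Rahul: beats Priya, Diego, Fatima, and Zara → score 4.
Priya: beats Fatima and Zara; loses to Rahul and Diego → score 2.
Diego: beats Priya and Fatima; loses to Rahul and Zara → score 2.
Fatima: loses to Rahul, Priya, Diego, and Zara → score 0.
Zara: beats Diego and Fatima; loses to Rahul and Priya → score 2.
Rahul has the best pairwise record.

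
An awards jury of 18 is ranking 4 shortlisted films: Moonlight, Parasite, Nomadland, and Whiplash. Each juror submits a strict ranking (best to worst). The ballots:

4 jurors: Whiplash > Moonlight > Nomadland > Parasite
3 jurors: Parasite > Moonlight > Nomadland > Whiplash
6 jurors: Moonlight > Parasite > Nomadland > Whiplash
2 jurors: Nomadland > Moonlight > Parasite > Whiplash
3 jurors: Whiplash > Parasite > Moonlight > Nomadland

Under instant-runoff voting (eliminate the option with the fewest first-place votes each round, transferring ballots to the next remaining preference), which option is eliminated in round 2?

Round 1: Moonlight 6, Parasite 3, Nomadland 2, Whiplash 7. Eliminate Nomadland.
Round 2: Moonlight 8, Parasite 3, Whiplash 7. Eliminate Parasite.

Parasite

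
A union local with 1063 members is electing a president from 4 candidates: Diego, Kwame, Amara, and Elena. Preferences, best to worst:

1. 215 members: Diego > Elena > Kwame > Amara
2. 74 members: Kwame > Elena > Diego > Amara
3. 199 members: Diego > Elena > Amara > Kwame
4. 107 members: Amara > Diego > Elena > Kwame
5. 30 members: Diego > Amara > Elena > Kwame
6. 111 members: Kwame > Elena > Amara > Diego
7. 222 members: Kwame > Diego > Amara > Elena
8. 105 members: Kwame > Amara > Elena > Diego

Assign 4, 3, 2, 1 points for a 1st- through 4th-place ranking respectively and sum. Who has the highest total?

Diego: 215·4 + 74·2 + 199·4 + 107·3 + 30·4 + 111·1 + 222·3 + 105·1 = 3127
Kwame: 215·2 + 74·4 + 199·1 + 107·1 + 30·1 + 111·4 + 222·4 + 105·4 = 2814
Amara: 215·1 + 74·1 + 199·2 + 107·4 + 30·3 + 111·2 + 222·2 + 105·3 = 2186
Elena: 215·3 + 74·3 + 199·3 + 107·2 + 30·2 + 111·3 + 222·1 + 105·2 = 2503
Diego has the highest Borda score (3127).

Diego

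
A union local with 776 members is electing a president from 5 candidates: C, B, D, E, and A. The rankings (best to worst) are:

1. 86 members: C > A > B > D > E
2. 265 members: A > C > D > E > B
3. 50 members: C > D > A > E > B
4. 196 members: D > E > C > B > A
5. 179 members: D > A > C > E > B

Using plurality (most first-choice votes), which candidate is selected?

First-place votes: C 136, B 0, D 375, E 0, A 265.
D has the most first-place votes.

D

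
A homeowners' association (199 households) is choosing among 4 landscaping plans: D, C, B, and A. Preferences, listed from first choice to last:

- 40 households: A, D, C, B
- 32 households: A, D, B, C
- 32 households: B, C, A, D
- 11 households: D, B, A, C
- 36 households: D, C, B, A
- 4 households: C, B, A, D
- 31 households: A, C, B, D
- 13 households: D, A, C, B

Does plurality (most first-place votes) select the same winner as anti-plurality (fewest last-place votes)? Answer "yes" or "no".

Plurality — first-place votes: D 60, C 4, B 32, A 103. Winner: A.
Anti-plurality — last-place votes: D 67, C 43, B 53, A 36. Winner: A.
The two methods agree.

yes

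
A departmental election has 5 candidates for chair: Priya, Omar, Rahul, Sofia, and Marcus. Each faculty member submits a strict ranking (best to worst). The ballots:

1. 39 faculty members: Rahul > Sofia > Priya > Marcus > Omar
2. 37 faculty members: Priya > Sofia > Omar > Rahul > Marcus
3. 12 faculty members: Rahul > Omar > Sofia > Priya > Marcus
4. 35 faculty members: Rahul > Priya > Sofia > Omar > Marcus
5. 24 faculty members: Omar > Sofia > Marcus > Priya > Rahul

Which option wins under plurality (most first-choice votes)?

Rahul

First-place votes: Priya 37, Omar 24, Rahul 86, Sofia 0, Marcus 0.
Rahul has the most first-place votes.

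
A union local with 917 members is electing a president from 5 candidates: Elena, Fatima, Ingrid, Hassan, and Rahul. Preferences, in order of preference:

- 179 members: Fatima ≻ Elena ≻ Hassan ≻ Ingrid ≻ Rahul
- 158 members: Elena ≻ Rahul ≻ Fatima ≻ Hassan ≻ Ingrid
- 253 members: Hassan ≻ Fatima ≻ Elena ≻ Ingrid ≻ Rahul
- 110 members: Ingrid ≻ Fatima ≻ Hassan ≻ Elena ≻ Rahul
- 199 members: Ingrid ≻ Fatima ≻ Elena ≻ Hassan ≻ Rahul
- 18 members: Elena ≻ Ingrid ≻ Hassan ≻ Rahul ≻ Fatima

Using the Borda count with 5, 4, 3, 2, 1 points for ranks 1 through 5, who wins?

Fatima

Elena: 179·4 + 158·5 + 253·3 + 110·2 + 199·3 + 18·5 = 3172
Fatima: 179·5 + 158·3 + 253·4 + 110·4 + 199·4 + 18·1 = 3635
Ingrid: 179·2 + 158·1 + 253·2 + 110·5 + 199·5 + 18·4 = 2639
Hassan: 179·3 + 158·2 + 253·5 + 110·3 + 199·2 + 18·3 = 2900
Rahul: 179·1 + 158·4 + 253·1 + 110·1 + 199·1 + 18·2 = 1409
Fatima has the highest Borda score (3635).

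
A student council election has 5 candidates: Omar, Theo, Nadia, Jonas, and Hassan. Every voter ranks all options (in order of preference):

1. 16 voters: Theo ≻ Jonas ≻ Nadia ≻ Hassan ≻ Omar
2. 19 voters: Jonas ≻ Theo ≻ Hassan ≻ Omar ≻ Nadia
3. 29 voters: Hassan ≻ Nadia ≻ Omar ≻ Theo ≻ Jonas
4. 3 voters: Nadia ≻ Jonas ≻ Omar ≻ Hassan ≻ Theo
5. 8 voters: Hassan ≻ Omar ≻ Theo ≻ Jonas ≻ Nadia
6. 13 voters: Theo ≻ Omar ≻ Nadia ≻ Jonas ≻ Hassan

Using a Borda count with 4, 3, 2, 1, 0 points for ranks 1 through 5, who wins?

Omar: 16·0 + 19·1 + 29·2 + 3·2 + 8·3 + 13·3 = 146
Theo: 16·4 + 19·3 + 29·1 + 3·0 + 8·2 + 13·4 = 218
Nadia: 16·2 + 19·0 + 29·3 + 3·4 + 8·0 + 13·2 = 157
Jonas: 16·3 + 19·4 + 29·0 + 3·3 + 8·1 + 13·1 = 154
Hassan: 16·1 + 19·2 + 29·4 + 3·1 + 8·4 + 13·0 = 205
Theo has the highest Borda score (218).

Theo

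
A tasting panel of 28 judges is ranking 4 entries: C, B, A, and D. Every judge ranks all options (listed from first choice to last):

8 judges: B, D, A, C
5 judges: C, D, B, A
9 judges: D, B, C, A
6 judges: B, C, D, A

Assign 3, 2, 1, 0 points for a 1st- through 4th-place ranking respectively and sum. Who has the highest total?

C: 8·0 + 5·3 + 9·1 + 6·2 = 36
B: 8·3 + 5·1 + 9·2 + 6·3 = 65
A: 8·1 + 5·0 + 9·0 + 6·0 = 8
D: 8·2 + 5·2 + 9·3 + 6·1 = 59
B has the highest Borda score (65).

B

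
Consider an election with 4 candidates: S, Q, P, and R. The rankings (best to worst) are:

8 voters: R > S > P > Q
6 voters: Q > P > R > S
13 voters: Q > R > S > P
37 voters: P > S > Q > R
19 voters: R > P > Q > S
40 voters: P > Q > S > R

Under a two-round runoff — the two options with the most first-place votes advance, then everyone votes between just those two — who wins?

P

Round 1 first-place votes: S 0, Q 19, P 77, R 27.
P and R advance.
Runoff: P is preferred to R by 83 voters; R by 40.
P wins the runoff.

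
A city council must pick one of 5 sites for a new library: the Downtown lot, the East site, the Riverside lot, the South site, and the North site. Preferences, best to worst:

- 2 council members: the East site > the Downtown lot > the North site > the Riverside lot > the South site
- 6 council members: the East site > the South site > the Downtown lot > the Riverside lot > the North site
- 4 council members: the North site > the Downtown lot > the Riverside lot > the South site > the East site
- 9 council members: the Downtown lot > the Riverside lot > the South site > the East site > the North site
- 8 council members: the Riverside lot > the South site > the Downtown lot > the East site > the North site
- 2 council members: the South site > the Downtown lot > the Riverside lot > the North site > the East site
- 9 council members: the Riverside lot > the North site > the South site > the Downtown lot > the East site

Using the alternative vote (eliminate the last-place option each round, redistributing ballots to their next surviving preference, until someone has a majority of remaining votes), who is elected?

Round 1: the Downtown lot 9, the East site 8, the Riverside lot 17, the South site 2, the North site 4. Eliminate the South site.
Round 2: the Downtown lot 11, the East site 8, the Riverside lot 17, the North site 4. Eliminate the North site.
Round 3: the Downtown lot 15, the East site 8, the Riverside lot 17. Eliminate the East site.
Round 4: the Downtown lot 23, the Riverside lot 17. The Downtown lot has a majority.

the Downtown lot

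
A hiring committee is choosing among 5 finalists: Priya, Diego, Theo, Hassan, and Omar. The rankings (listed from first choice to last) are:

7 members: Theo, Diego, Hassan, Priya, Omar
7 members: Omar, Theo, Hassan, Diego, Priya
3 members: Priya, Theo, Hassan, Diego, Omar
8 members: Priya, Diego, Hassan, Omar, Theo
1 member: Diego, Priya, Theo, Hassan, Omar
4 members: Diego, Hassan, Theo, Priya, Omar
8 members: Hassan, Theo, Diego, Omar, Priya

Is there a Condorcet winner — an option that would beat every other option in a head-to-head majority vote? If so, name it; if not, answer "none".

none

Checking pairwise contests:
Diego beats Priya 27–11.
Theo beats Diego 25–13.
Hassan beats Theo 20–18.
Diego beats Hassan 20–18.
Priya beats Omar 23–15.
Every option loses at least one head-to-head, so there is no Condorcet winner.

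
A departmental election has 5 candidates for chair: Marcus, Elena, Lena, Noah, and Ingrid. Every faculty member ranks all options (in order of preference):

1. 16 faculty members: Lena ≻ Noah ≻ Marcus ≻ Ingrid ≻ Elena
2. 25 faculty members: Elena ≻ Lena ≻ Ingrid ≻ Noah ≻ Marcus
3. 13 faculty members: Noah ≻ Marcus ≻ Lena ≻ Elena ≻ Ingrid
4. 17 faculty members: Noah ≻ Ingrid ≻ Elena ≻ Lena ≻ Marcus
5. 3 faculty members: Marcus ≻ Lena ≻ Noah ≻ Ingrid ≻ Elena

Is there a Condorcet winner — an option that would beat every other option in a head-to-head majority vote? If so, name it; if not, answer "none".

Checking pairwise contests:
Elena beats Marcus 42–32.
Noah beats Elena 49–25.
Elena beats Lena 42–32.
Lena beats Noah 44–30.
Elena beats Ingrid 38–36.
Every option loses at least one head-to-head, so there is no Condorcet winner.

none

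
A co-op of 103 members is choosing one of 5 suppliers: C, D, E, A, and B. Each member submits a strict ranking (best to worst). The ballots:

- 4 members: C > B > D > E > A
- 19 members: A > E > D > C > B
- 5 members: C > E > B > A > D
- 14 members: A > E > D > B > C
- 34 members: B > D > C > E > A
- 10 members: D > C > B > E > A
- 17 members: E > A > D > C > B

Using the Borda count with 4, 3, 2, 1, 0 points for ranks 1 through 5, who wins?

D

C: 4·4 + 19·1 + 5·4 + 14·0 + 34·2 + 10·3 + 17·1 = 170
D: 4·2 + 19·2 + 5·0 + 14·2 + 34·3 + 10·4 + 17·2 = 250
E: 4·1 + 19·3 + 5·3 + 14·3 + 34·1 + 10·1 + 17·4 = 230
A: 4·0 + 19·4 + 5·1 + 14·4 + 34·0 + 10·0 + 17·3 = 188
B: 4·3 + 19·0 + 5·2 + 14·1 + 34·4 + 10·2 + 17·0 = 192
D has the highest Borda score (250).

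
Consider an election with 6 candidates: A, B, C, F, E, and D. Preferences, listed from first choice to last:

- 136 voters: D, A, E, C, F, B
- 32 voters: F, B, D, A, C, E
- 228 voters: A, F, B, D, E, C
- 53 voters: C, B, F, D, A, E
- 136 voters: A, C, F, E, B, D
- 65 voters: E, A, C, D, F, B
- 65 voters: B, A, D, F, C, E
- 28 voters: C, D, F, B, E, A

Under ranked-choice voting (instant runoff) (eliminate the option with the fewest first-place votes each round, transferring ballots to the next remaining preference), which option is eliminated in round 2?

E

Round 1: A 364, B 65, C 81, F 32, E 65, D 136. Eliminate F.
Round 2: A 364, B 97, C 81, E 65, D 136. Eliminate E.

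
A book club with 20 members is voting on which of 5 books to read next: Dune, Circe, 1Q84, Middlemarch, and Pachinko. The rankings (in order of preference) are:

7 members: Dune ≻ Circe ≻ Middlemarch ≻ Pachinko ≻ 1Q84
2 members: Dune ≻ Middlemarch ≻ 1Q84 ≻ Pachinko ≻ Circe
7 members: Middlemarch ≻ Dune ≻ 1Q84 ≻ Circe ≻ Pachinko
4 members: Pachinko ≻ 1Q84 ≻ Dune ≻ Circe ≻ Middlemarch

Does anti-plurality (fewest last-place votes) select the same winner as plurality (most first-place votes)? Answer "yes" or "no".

yes

Anti-plurality — last-place votes: Dune 0, Circe 2, 1Q84 7, Middlemarch 4, Pachinko 7. Winner: Dune.
Plurality — first-place votes: Dune 9, Circe 0, 1Q84 0, Middlemarch 7, Pachinko 4. Winner: Dune.
The two methods agree.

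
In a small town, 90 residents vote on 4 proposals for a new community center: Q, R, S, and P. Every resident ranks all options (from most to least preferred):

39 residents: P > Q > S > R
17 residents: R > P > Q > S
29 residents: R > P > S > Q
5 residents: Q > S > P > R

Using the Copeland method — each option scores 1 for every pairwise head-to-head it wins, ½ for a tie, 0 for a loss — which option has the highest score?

R

Q: beats S; loses to R and P → score 1.
R: beats Q, S, and P → score 3.
S: loses to Q, R, and P → score 0.
P: beats Q and S; loses to R → score 2.
R has the best pairwise record.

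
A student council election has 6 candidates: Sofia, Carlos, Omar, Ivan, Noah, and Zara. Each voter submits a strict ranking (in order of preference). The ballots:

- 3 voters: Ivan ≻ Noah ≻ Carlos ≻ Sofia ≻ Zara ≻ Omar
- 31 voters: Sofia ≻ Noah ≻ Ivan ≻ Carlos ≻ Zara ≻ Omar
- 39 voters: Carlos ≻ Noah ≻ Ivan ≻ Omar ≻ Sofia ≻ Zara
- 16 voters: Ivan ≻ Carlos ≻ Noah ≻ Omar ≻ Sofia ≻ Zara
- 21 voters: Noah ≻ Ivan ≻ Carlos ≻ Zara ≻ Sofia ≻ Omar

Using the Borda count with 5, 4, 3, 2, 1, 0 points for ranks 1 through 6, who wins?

Sofia: 3·2 + 31·5 + 39·1 + 16·1 + 21·1 = 237
Carlos: 3·3 + 31·2 + 39·5 + 16·4 + 21·3 = 393
Omar: 3·0 + 31·0 + 39·2 + 16·2 + 21·0 = 110
Ivan: 3·5 + 31·3 + 39·3 + 16·5 + 21·4 = 389
Noah: 3·4 + 31·4 + 39·4 + 16·3 + 21·5 = 445
Zara: 3·1 + 31·1 + 39·0 + 16·0 + 21·2 = 76
Noah has the highest Borda score (445).

Noah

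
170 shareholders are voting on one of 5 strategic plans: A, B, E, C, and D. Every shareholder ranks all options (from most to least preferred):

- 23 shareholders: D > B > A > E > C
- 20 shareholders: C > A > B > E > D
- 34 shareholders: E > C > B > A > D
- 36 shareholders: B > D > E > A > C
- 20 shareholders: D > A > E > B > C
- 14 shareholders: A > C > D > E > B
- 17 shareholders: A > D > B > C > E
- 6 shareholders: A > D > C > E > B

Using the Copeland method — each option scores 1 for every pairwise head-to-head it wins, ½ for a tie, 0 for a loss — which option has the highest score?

A: beats E, C, and D; loses to B → score 3.
B: beats A, E, C, and D → score 4.
E: beats C; loses to A, B, and D → score 1.
C: loses to A, B, E, and D → score 0.
D: beats E and C; loses to A and B → score 2.
B has the best pairwise record.

B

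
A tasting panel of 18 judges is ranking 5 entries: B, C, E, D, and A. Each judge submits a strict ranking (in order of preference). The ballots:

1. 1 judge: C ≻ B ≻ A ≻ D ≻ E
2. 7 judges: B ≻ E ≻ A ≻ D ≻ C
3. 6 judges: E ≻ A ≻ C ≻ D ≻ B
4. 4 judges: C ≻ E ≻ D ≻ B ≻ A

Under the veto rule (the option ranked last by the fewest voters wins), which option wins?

Last-place votes: B 6, C 7, E 1, D 0, A 4.
D is ranked last by the fewest voters, so D wins.

D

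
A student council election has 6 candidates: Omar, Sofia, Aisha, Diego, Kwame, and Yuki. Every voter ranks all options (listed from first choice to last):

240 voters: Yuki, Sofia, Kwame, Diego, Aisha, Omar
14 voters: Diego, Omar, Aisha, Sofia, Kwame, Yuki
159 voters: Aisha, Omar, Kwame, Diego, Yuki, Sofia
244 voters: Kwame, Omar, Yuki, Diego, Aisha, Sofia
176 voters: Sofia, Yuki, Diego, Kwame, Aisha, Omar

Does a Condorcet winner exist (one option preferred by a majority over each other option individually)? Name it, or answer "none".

Checking pairwise contests:
Aisha beats Omar 575–258.
Omar beats Sofia 417–416.
Diego beats Aisha 674–159.
Kwame beats Diego 643–190.
Sofia beats Kwame 430–403.
Omar beats Yuki 417–416.
Every option loses at least one head-to-head, so there is no Condorcet winner.

none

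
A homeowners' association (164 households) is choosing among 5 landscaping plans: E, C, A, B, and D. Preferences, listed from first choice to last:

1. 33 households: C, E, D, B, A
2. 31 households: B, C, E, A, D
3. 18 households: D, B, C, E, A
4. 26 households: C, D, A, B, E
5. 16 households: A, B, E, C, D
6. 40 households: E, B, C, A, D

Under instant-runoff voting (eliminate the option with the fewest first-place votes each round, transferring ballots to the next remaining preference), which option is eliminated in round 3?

E

Round 1: E 40, C 59, A 16, B 31, D 18. Eliminate A.
Round 2: E 40, C 59, B 47, D 18. Eliminate D.
Round 3: E 40, C 59, B 65. Eliminate E.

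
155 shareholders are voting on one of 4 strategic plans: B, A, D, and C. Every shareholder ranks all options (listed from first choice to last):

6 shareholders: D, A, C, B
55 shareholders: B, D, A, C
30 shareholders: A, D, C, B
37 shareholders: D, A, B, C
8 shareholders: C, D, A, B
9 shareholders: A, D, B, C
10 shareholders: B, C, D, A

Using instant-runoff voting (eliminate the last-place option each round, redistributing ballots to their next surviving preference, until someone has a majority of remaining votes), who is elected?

Round 1: B 65, A 39, D 43, C 8. Eliminate C.
Round 2: B 65, A 39, D 51. Eliminate A.
Round 3: B 65, D 90. D has a majority.

D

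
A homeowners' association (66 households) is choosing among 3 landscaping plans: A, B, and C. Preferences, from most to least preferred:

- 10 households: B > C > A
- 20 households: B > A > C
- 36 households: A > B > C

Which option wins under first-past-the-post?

First-place votes: A 36, B 30, C 0.
A has the most first-place votes.

A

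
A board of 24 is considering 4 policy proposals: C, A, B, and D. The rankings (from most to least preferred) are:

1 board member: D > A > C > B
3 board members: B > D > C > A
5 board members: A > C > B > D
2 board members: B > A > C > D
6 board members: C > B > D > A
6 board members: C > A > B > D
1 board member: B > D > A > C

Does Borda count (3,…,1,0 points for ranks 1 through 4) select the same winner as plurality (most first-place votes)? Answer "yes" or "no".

Borda — scores: C 52, A 34, B 41, D 17. Winner: C.
Plurality — first-place votes: C 12, A 5, B 6, D 1. Winner: C.
The two methods agree.

yes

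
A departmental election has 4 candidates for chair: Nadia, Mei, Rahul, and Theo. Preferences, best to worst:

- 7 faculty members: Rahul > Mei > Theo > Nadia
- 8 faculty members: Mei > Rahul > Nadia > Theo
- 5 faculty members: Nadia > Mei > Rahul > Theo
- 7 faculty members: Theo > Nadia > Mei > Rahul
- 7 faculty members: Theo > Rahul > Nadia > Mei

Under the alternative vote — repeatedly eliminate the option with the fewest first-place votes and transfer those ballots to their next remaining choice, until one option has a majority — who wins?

Mei

Round 1: Nadia 5, Mei 8, Rahul 7, Theo 14. Eliminate Nadia.
Round 2: Mei 13, Rahul 7, Theo 14. Eliminate Rahul.
Round 3: Mei 20, Theo 14. Mei has a majority.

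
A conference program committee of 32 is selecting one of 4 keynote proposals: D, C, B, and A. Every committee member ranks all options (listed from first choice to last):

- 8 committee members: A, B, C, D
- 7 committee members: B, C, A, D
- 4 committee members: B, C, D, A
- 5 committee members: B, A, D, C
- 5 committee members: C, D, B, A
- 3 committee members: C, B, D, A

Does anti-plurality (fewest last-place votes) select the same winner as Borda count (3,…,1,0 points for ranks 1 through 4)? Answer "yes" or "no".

yes

Anti-plurality — last-place votes: D 15, C 5, B 0, A 12. Winner: B.
Borda — scores: D 22, C 54, B 75, A 41. Winner: B.
The two methods agree.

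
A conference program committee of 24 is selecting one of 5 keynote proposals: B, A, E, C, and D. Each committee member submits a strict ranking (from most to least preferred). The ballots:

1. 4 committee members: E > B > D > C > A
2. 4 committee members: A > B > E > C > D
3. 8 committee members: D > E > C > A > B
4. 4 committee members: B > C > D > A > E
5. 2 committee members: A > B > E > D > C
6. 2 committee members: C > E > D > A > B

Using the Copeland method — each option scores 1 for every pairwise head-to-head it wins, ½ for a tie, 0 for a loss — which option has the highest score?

B: beats C and D; loses to A and E → score 2.
A: beats B; loses to E, C, and D → score 1.
E: beats B, A, and C; ties D → score 3.5.
C: beats A; loses to B, E, and D → score 1.
D: beats A and C; ties E; loses to B → score 2.5.
E has the best pairwise record.

E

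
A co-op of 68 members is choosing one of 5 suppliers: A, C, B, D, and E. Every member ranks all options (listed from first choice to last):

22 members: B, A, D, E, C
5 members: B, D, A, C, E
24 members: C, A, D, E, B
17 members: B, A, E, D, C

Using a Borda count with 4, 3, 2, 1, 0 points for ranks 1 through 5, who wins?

A: 22·3 + 5·2 + 24·3 + 17·3 = 199
C: 22·0 + 5·1 + 24·4 + 17·0 = 101
B: 22·4 + 5·4 + 24·0 + 17·4 = 176
D: 22·2 + 5·3 + 24·2 + 17·1 = 124
E: 22·1 + 5·0 + 24·1 + 17·2 = 80
A has the highest Borda score (199).

A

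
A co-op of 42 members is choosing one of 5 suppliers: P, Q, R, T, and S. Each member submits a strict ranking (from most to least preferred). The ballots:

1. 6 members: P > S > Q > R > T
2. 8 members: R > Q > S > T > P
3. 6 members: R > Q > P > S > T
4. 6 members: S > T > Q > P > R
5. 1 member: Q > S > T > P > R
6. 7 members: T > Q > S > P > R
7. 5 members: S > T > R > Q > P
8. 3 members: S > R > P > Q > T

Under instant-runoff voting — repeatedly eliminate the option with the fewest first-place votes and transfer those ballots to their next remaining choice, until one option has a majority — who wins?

Round 1: P 6, Q 1, R 14, T 7, S 14. Eliminate Q.
Round 2: P 6, R 14, T 7, S 15. Eliminate P.
Round 3: R 14, T 7, S 21. Eliminate T.
Round 4: R 14, S 28. S has a majority.

S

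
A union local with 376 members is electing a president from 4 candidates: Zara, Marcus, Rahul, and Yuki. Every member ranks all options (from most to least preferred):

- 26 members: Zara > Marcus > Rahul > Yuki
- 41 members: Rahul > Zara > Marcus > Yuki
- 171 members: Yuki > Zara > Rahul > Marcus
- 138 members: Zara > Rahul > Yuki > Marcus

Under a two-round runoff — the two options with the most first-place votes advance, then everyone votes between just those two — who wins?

Zara

Round 1 first-place votes: Zara 164, Marcus 0, Rahul 41, Yuki 171.
Yuki and Zara advance.
Runoff: Yuki is preferred to Zara by 171 voters; Zara by 205.
Zara wins the runoff.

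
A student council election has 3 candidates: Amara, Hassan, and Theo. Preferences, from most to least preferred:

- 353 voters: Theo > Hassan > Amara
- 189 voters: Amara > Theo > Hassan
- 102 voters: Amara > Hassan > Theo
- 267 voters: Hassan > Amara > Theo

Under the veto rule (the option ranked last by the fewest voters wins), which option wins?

Hassan

Last-place votes: Amara 353, Hassan 189, Theo 369.
Hassan is ranked last by the fewest voters, so Hassan wins.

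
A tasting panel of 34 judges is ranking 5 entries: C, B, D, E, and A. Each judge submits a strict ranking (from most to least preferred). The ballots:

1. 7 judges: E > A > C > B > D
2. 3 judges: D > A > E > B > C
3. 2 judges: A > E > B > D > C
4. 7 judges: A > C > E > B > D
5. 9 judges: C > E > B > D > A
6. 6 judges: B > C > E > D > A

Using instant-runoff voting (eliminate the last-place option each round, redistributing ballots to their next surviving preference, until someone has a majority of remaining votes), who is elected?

A

Round 1: C 9, B 6, D 3, E 7, A 9. Eliminate D.
Round 2: C 9, B 6, E 7, A 12. Eliminate B.
Round 3: C 15, E 7, A 12. Eliminate E.
Round 4: C 15, A 19. A has a majority.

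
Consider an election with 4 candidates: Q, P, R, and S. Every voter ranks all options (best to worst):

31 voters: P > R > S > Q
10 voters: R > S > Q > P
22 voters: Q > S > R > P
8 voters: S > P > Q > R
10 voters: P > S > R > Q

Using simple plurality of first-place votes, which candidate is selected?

P

First-place votes: Q 22, P 41, R 10, S 8.
P has the most first-place votes.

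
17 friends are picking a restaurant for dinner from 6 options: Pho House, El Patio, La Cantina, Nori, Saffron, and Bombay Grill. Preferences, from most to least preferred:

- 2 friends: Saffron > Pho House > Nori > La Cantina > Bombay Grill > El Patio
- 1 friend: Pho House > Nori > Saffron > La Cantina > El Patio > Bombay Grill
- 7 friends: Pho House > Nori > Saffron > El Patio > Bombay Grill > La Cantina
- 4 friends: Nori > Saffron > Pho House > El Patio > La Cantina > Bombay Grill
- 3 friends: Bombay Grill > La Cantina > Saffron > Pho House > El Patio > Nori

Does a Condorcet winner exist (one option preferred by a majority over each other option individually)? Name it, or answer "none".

none

Checking pairwise contests:
Saffron beats Pho House 9–8.
Pho House beats El Patio 17–0.
Pho House beats La Cantina 14–3.
Pho House beats Nori 13–4.
Nori beats Saffron 12–5.
Pho House beats Bombay Grill 14–3.
Every option loses at least one head-to-head, so there is no Condorcet winner.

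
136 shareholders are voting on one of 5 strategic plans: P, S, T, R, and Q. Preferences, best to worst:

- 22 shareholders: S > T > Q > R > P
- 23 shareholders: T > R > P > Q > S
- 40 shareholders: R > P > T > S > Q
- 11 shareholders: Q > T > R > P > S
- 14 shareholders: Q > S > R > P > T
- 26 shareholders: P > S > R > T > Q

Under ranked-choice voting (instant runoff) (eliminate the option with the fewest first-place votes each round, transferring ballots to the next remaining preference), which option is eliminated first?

S

Round 1: P 26, S 22, T 23, R 40, Q 25. Eliminate S.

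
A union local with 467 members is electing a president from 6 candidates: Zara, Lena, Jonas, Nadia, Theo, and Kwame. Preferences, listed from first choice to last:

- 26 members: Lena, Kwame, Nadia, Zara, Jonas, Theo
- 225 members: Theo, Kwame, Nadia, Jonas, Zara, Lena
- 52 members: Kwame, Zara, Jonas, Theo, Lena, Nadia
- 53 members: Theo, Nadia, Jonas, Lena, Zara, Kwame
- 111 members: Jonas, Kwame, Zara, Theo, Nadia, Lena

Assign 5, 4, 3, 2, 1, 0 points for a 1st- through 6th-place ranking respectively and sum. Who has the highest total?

Theo

Zara: 26·2 + 225·1 + 52·4 + 53·1 + 111·3 = 871
Lena: 26·5 + 225·0 + 52·1 + 53·2 + 111·0 = 288
Jonas: 26·1 + 225·2 + 52·3 + 53·3 + 111·5 = 1346
Nadia: 26·3 + 225·3 + 52·0 + 53·4 + 111·1 = 1076
Theo: 26·0 + 225·5 + 52·2 + 53·5 + 111·2 = 1716
Kwame: 26·4 + 225·4 + 52·5 + 53·0 + 111·4 = 1708
Theo has the highest Borda score (1716).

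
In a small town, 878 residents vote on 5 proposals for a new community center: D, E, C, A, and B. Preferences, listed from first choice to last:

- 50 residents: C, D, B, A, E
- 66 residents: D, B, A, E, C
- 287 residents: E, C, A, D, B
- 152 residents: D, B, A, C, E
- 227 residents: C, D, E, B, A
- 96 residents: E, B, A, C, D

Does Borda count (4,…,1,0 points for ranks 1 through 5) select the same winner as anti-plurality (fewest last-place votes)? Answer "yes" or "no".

Borda — scores: D 1990, E 2052, C 2217, A 1252, B 1269. Winner: C.
Anti-plurality — last-place votes: D 96, E 202, C 66, A 227, B 287. Winner: C.
The two methods agree.

yes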